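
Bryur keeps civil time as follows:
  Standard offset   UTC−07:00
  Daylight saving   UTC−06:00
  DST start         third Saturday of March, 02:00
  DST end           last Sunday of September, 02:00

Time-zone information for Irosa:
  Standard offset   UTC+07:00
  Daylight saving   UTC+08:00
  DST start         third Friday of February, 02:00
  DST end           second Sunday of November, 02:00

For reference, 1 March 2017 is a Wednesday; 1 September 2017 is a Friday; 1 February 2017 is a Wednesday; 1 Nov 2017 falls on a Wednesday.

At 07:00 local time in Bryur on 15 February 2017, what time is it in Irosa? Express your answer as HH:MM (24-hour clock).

21:00

1 March 2017 is a Wednesday, so the first Saturday is March 4 and the third is March 18.
1 September 2017 is a Friday, so Sundays fall on 3, 10, 17, 24; the last is September 24.
Daylight saving runs 18 March – 24 September; 15 February 2017 is outside that window, so Bryur is on standard time at UTC−07:00.
07:00 Bryur + 7h = 14:00 UTC.
1 February 2017 is a Wednesday, so the first Friday is February 3 and the third is February 17.
1 November 2017 is a Wednesday, so the first Sunday is November 5 and the second is November 12.
At the standard offset (UTC+07:00), 14:00 UTC + 7h = 21:00 Irosa standard time.
The standard-time date in Irosa, 15 February 2017, is outside the daylight-saving period (17 February – 12 November), so Irosa is on standard time, UTC+07:00.
14:00 UTC + 7h = 21:00 Irosa.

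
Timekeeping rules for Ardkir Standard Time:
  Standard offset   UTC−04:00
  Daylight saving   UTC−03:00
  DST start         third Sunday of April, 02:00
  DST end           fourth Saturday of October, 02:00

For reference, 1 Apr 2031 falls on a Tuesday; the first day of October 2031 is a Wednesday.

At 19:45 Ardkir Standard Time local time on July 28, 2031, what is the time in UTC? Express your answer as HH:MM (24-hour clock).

1 April 2031 is a Tuesday, so the first Sunday is April 6 and the third is April 20.
1 October 2031 is a Wednesday, so the first Saturday is October 4 and the fourth is October 25.
July 28, 2031 lies within the daylight-saving period (20 April – 25 October), so Ardkir Standard Time is on daylight time, UTC−03:00.
19:45 local + 3h = 22:45 UTC.

22:45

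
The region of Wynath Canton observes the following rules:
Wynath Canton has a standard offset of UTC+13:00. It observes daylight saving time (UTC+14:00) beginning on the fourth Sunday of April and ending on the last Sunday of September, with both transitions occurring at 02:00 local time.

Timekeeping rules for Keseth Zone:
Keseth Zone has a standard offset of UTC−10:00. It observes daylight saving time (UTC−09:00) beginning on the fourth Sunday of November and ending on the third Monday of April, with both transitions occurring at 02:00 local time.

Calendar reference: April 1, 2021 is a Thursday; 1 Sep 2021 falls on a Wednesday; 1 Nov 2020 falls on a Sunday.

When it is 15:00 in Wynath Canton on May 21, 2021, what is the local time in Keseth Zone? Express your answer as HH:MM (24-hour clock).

1 April 2021 is a Thursday, so the first Sunday is April 4 and the fourth is April 25.
1 September 2021 is a Wednesday, so Sundays fall on 5, 12, 19, 26; the last is September 26.
May 21, 2021 falls between 25 April and 26 September, so daylight saving is in effect and Wynath Canton is at UTC+14:00.
15:00 Wynath Canton − 14h = 01:00 UTC.
1 November 2020 is a Sunday, so the first Sunday is November 1 and the fourth is November 22.
1 April 2021 is a Thursday, so the first Monday is April 5 and the third is April 19.
At the standard offset (UTC−10:00), 01:00 UTC − 10h = 15:00 Keseth Zone standard time (rolling into the previous day, 20 May 2021).
The standard-time date in Keseth Zone, May 20, 2021, does not fall between 22 November 2020 and 19 April 2021, so daylight saving is not in effect and Keseth Zone is at UTC−10:00.
01:00 UTC − 10h = 15:00 Keseth Zone (rolling into the previous day, 20 May 2021).

15:00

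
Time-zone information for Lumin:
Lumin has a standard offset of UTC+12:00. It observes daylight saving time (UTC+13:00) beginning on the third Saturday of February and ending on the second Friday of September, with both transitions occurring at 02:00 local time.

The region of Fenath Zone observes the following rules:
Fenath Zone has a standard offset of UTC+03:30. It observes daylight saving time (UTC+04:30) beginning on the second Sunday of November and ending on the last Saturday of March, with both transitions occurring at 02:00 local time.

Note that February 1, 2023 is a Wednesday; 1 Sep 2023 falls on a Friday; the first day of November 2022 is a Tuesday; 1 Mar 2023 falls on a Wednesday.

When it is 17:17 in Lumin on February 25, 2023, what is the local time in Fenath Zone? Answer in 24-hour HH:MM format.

1 February 2023 is a Wednesday, so the first Saturday is February 4 and the third is February 18.
1 September 2023 is a Friday, so the first Friday is September 1 and the second is September 8.
February 25, 2023 lies within the daylight-saving period (18 February – 8 September), so Lumin is on daylight time, UTC+13:00.
17:17 Lumin − 13h = 04:17 UTC.
1 November 2022 is a Tuesday, so the first Sunday is November 6 and the second is November 13.
1 March 2023 is a Wednesday, so Saturdays fall on 4, 11, 18, 25; the last is March 25.
At the standard offset (UTC+03:30), 04:17 UTC + 3h30m = 07:47 Fenath Zone standard time.
The standard-time date in Fenath Zone, February 25, 2023, falls between 13 November 2022 and 25 March 2023, so daylight saving is in effect and Fenath Zone is at UTC+04:30.
04:17 UTC + 4h30m = 08:47 Fenath Zone.

08:47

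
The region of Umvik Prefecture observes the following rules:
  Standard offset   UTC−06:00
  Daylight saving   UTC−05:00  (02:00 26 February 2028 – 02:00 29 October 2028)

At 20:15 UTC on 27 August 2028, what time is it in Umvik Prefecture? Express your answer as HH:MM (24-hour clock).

15:15

At the standard offset (UTC−06:00), 20:15 UTC − 6h = 14:15 Umvik Prefecture standard time.
The standard-time date in Umvik Prefecture, 27 August 2028, falls between 26 February and 29 October, so daylight saving is in effect and Umvik Prefecture is at UTC−05:00.
20:15 UTC − 5h = 15:15 local.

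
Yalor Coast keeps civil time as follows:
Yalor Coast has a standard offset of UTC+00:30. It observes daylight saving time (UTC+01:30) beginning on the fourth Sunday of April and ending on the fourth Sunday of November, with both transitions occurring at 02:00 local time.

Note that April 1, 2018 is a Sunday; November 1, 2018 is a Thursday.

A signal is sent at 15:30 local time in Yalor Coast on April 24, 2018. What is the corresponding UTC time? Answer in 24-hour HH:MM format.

14:00

1 April 2018 is a Sunday, so the first Sunday is April 1 and the fourth is April 22.
1 November 2018 is a Thursday, so the first Sunday is November 4 and the fourth is November 25.
Daylight saving runs 22 April – 25 November; April 24, 2018 is inside that window, so Yalor Coast is at UTC+01:30.
15:30 local − 1h30m = 14:00 UTC.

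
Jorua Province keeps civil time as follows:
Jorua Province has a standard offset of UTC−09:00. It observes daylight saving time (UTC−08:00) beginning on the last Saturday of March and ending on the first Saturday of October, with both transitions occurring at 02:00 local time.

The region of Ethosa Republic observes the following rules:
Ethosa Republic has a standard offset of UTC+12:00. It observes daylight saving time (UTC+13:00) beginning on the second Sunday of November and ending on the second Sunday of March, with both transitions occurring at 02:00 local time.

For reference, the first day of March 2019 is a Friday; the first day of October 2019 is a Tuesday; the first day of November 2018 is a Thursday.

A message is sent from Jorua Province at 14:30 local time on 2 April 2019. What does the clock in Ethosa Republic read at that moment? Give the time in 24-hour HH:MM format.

1 March 2019 is a Friday, so Saturdays fall on 2, 9, 16, 23, 30; the last is March 30.
1 October 2019 is a Tuesday, so the first Saturday is October 5.
2 April 2019 lies within the daylight-saving period (30 March – 5 October), so Jorua Province is on daylight time, UTC−08:00.
14:30 Jorua Province + 8h = 22:30 UTC.
1 November 2018 is a Thursday, so the first Sunday is November 4 and the second is November 11.
1 March 2019 is a Friday, so the first Sunday is March 3 and the second is March 10.
At the standard offset (UTC+12:00), 22:30 UTC + 12h = 10:30 Ethosa Republic standard time (rolling into the next day, 3 April 2019).
The standard-time date in Ethosa Republic, 3 April 2019, does not fall between 11 November 2018 and 10 March 2019, so daylight saving is not in effect and Ethosa Republic is at UTC+12:00.
22:30 UTC + 12h = 10:30 Ethosa Republic (rolling into the next day, 3 April 2019).

10:30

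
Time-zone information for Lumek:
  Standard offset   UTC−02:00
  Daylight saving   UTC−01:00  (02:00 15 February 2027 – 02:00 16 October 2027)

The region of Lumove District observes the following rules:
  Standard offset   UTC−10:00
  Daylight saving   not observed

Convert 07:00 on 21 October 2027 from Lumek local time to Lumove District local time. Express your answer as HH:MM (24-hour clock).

23:00

21 October 2027 does not fall between 15 February and 16 October, so daylight saving is not in effect and Lumek is at UTC−02:00.
07:00 Lumek + 2h = 09:00 UTC.
Lumove District stays on UTC−10:00 all year.
09:00 UTC − 10h = 23:00 Lumove District (rolling into the previous day, 20 October 2027).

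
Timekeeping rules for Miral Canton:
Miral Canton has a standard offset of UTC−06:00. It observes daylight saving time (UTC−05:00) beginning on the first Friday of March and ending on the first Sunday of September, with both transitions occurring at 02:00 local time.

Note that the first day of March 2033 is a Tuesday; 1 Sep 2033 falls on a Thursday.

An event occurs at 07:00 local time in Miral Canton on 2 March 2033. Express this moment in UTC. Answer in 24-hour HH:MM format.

1 March 2033 is a Tuesday, so the first Friday is March 4.
1 September 2033 is a Thursday, so the first Sunday is September 4.
2 March 2033 does not fall between 4 March and 4 September, so daylight saving is not in effect and Miral Canton is at UTC−06:00.
07:00 local + 6h = 13:00 UTC.

13:00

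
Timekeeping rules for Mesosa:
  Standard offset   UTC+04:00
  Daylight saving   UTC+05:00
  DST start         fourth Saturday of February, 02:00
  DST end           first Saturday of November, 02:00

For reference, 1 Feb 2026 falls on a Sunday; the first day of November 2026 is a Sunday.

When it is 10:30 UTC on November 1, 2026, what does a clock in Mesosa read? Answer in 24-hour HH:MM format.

1 February 2026 is a Sunday, so the first Saturday is February 7 and the fourth is February 28.
1 November 2026 is a Sunday, so the first Saturday is November 7.
At the standard offset (UTC+04:00), 10:30 UTC + 4h = 14:30 Mesosa standard time.
The standard-time date in Mesosa, November 1, 2026, falls between 28 February and 7 November, so daylight saving is in effect and Mesosa is at UTC+05:00.
10:30 UTC + 5h = 15:30 local.

15:30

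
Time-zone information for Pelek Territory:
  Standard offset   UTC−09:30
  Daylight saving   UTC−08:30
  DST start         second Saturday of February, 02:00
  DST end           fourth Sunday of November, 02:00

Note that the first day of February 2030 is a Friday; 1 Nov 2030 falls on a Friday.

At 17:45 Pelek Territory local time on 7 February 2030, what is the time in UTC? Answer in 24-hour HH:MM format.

1 February 2030 is a Friday, so the first Saturday is February 2 and the second is February 9.
1 November 2030 is a Friday, so the first Sunday is November 3 and the fourth is November 24.
7 February 2030 is outside the daylight-saving period (9 February – 24 November), so Pelek Territory is on standard time, UTC−09:30.
17:45 local + 9h30m = 03:15 UTC (rolling into the next day, 8 February 2030).

03:15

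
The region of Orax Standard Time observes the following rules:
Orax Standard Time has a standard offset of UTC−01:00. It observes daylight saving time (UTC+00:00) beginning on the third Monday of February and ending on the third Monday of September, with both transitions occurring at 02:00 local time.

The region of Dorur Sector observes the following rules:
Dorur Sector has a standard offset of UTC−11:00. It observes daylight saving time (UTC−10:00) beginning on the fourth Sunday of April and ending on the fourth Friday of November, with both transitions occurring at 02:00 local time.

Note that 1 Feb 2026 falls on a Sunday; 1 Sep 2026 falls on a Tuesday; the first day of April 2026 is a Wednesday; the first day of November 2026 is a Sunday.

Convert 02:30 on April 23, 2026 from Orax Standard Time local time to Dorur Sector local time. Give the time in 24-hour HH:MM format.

15:30

1 February 2026 is a Sunday, so the first Monday is February 2 and the third is February 16.
1 September 2026 is a Tuesday, so the first Monday is September 7 and the third is September 21.
April 23, 2026 lies within the daylight-saving period (16 February – 21 September), so Orax Standard Time is on daylight time, UTC+00:00.
02:30 Orax Standard Time − 0h = 02:30 UTC.
1 April 2026 is a Wednesday, so the first Sunday is April 5 and the fourth is April 26.
1 November 2026 is a Sunday, so the first Friday is November 6 and the fourth is November 27.
At the standard offset (UTC−11:00), 02:30 UTC − 11h = 15:30 Dorur Sector standard time (rolling into the previous day, 22 April 2026).
The standard-time date in Dorur Sector, April 22, 2026, is outside the daylight-saving period (26 April – 27 November), so Dorur Sector is on standard time, UTC−11:00.
02:30 UTC − 11h = 15:30 Dorur Sector (rolling into the previous day, 22 April 2026).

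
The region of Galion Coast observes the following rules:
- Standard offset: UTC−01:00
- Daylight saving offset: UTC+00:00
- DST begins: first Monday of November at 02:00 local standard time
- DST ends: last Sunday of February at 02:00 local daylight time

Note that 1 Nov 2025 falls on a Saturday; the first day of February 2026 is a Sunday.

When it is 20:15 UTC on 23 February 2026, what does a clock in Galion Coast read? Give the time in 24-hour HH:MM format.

19:15

1 November 2025 is a Saturday, so the first Monday is November 3.
1 February 2026 is a Sunday, so Sundays fall on 1, 8, 15, 22; the last is February 22.
At the standard offset (UTC−01:00), 20:15 UTC − 1h = 19:15 Galion Coast standard time.
The standard-time date in Galion Coast, 23 February 2026, does not fall between 3 November 2025 and 22 February 2026, so daylight saving is not in effect and Galion Coast is at UTC−01:00.
20:15 UTC − 1h = 19:15 local.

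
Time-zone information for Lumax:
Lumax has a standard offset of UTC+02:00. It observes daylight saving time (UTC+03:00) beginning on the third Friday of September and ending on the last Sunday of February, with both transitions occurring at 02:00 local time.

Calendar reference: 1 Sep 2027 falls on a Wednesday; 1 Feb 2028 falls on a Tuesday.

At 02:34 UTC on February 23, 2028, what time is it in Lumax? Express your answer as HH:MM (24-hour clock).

1 September 2027 is a Wednesday, so the first Friday is September 3 and the third is September 17.
1 February 2028 is a Tuesday, so Sundays fall on 6, 13, 20, 27; the last is February 27.
At the standard offset (UTC+02:00), 02:34 UTC + 2h = 04:34 Lumax standard time.
The standard-time date in Lumax, February 23, 2028, lies within the daylight-saving period (17 September 2027 – 27 February 2028), so Lumax is on daylight time, UTC+03:00.
02:34 UTC + 3h = 05:34 local.

05:34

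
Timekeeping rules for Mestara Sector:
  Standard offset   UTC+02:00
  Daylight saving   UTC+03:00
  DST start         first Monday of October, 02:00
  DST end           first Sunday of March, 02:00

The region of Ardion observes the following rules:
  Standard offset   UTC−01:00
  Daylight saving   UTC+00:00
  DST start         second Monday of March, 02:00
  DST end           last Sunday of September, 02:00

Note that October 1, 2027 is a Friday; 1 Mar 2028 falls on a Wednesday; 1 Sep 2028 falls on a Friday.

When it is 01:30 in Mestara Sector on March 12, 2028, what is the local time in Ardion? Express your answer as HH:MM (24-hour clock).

22:30

1 October 2027 is a Friday, so the first Monday is October 4.
1 March 2028 is a Wednesday, so the first Sunday is March 5.
March 12, 2028 does not fall between 4 October 2027 and 5 March 2028, so daylight saving is not in effect and Mestara Sector is at UTC+02:00.
01:30 Mestara Sector − 2h = 23:30 UTC (rolling into the previous day, 11 March 2028).
1 March 2028 is a Wednesday, so the first Monday is March 6 and the second is March 13.
1 September 2028 is a Friday, so Sundays fall on 3, 10, 17, 24; the last is September 24.
At the standard offset (UTC−01:00), 23:30 UTC − 1h = 22:30 Ardion standard time.
The standard-time date in Ardion, March 11, 2028, is outside the daylight-saving period (13 March – 24 September), so Ardion is on standard time, UTC−01:00.
23:30 UTC − 1h = 22:30 Ardion.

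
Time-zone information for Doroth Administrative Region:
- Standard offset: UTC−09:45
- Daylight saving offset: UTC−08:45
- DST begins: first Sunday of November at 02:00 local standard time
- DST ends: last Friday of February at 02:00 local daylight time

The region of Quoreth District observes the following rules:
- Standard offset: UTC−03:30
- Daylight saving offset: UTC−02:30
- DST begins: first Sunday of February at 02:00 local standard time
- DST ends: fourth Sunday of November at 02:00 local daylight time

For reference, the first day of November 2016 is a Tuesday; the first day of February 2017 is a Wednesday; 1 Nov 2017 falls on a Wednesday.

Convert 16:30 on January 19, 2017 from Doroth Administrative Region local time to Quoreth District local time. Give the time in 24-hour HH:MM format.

1 November 2016 is a Tuesday, so the first Sunday is November 6.
1 February 2017 is a Wednesday, so Fridays fall on 3, 10, 17, 24; the last is February 24.
January 19, 2017 lies within the daylight-saving period (6 November 2016 – 24 February 2017), so Doroth Administrative Region is on daylight time, UTC−08:45.
16:30 Doroth Administrative Region + 8h45m = 01:15 UTC (rolling into the next day, 20 January 2017).
1 February 2017 is a Wednesday, so the first Sunday is February 5.
1 November 2017 is a Wednesday, so the first Sunday is November 5 and the fourth is November 26.
At the standard offset (UTC−03:30), 01:15 UTC − 3h30m = 21:45 Quoreth District standard time (rolling into the previous day, 19 January 2017).
The standard-time date in Quoreth District, January 19, 2017, does not fall between 5 February and 26 November, so daylight saving is not in effect and Quoreth District is at UTC−03:30.
01:15 UTC − 3h30m = 21:45 Quoreth District (rolling into the previous day, 19 January 2017).

21:45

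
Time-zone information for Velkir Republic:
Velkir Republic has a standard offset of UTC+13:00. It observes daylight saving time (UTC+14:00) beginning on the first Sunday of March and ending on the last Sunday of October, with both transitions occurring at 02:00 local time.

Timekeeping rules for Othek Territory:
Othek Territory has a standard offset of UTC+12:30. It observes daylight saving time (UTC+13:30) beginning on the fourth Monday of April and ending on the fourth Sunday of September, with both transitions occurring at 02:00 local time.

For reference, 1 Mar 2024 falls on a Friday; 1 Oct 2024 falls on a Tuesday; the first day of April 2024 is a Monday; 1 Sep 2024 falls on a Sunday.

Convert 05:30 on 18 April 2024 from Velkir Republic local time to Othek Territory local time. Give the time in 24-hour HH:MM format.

04:00

1 March 2024 is a Friday, so the first Sunday is March 3.
1 October 2024 is a Tuesday, so Sundays fall on 6, 13, 20, 27; the last is October 27.
Daylight saving runs 3 March – 27 October; 18 April 2024 is inside that window, so Velkir Republic is at UTC+14:00.
05:30 Velkir Republic − 14h = 15:30 UTC (rolling into the previous day, 17 April 2024).
1 April 2024 is a Monday, so the first Monday is April 1 and the fourth is April 22.
1 September 2024 is a Sunday, so the first Sunday is September 1 and the fourth is September 22.
At the standard offset (UTC+12:30), 15:30 UTC + 12h30m = 04:00 Othek Territory standard time (rolling into the next day, 18 April 2024).
The standard-time date in Othek Territory, 18 April 2024, does not fall between 22 April and 22 September, so daylight saving is not in effect and Othek Territory is at UTC+12:30.
15:30 UTC + 12h30m = 04:00 Othek Territory (rolling into the next day, 18 April 2024).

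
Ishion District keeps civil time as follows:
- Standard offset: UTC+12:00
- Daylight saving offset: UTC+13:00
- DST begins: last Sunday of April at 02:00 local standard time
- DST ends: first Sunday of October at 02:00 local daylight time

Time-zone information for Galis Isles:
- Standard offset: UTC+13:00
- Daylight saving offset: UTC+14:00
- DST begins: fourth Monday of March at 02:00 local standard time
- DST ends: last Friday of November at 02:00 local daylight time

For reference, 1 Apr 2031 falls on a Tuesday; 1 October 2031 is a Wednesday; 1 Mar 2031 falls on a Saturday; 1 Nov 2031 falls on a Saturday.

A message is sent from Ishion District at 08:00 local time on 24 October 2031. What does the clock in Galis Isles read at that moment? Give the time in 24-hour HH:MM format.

10:00

1 April 2031 is a Tuesday, so Sundays fall on 6, 13, 20, 27; the last is April 27.
1 October 2031 is a Wednesday, so the first Sunday is October 5.
Daylight saving runs 27 April – 5 October; 24 October 2031 is outside that window, so Ishion District is on standard time at UTC+12:00.
08:00 Ishion District − 12h = 20:00 UTC (rolling into the previous day, 23 October 2031).
1 March 2031 is a Saturday, so the first Monday is March 3 and the fourth is March 24.
1 November 2031 is a Saturday, so Fridays fall on 7, 14, 21, 28; the last is November 28.
At the standard offset (UTC+13:00), 20:00 UTC + 13h = 09:00 Galis Isles standard time (rolling into the next day, 24 October 2031).
Daylight saving runs 24 March – 28 November; the standard-time date in Galis Isles, 24 October 2031, is inside that window, so Galis Isles is at UTC+14:00.
20:00 UTC + 14h = 10:00 Galis Isles (rolling into the next day, 24 October 2031).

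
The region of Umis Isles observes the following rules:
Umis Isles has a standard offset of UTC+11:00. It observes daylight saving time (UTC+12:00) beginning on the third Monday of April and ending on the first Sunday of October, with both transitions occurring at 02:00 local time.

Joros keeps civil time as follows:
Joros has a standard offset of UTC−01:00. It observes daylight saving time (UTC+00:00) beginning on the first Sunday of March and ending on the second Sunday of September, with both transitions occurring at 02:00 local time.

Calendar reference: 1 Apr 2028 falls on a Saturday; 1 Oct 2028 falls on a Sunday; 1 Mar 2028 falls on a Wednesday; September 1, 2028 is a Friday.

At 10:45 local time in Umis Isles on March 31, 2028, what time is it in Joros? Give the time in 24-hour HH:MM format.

1 April 2028 is a Saturday, so the first Monday is April 3 and the third is April 17.
1 October 2028 is a Sunday, so the first Sunday is October 1.
March 31, 2028 does not fall between 17 April and 1 October, so daylight saving is not in effect and Umis Isles is at UTC+11:00.
10:45 Umis Isles − 11h = 23:45 UTC (rolling into the previous day, 30 March 2028).
1 March 2028 is a Wednesday, so the first Sunday is March 5.
1 September 2028 is a Friday, so the first Sunday is September 3 and the second is September 10.
At the standard offset (UTC−01:00), 23:45 UTC − 1h = 22:45 Joros standard time.
The standard-time date in Joros, March 30, 2028, falls between 5 March and 10 September, so daylight saving is in effect and Joros is at UTC+00:00.
23:45 UTC + 0h = 23:45 Joros.

23:45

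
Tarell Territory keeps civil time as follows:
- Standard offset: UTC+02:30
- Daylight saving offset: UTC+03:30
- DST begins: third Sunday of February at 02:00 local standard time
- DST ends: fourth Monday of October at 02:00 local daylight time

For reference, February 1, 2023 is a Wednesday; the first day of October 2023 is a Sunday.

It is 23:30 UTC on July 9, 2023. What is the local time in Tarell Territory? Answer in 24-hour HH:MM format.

1 February 2023 is a Wednesday, so the first Sunday is February 5 and the third is February 19.
1 October 2023 is a Sunday, so the first Monday is October 2 and the fourth is October 23.
At the standard offset (UTC+02:30), 23:30 UTC + 2h30m = 02:00 Tarell Territory standard time (rolling into the next day, 10 July 2023).
Daylight saving runs 19 February – 23 October; the standard-time date in Tarell Territory, July 10, 2023, is inside that window, so Tarell Territory is at UTC+03:30.
23:30 UTC + 3h30m = 03:00 local (rolling into the next day, 10 July 2023).

03:00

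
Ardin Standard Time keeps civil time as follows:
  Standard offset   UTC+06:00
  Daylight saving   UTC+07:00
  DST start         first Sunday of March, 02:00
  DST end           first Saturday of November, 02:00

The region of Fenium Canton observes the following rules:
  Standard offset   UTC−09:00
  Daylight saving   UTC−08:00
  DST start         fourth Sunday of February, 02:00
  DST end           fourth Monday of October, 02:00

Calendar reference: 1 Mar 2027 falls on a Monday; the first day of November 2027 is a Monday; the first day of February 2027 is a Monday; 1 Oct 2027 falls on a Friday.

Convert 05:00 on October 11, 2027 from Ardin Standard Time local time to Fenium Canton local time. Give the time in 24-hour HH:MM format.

14:00

1 March 2027 is a Monday, so the first Sunday is March 7.
1 November 2027 is a Monday, so the first Saturday is November 6.
Daylight saving runs 7 March – 6 November; October 11, 2027 is inside that window, so Ardin Standard Time is at UTC+07:00.
05:00 Ardin Standard Time − 7h = 22:00 UTC (rolling into the previous day, 10 October 2027).
1 February 2027 is a Monday, so the first Sunday is February 7 and the fourth is February 28.
1 October 2027 is a Friday, so the first Monday is October 4 and the fourth is October 25.
At the standard offset (UTC−09:00), 22:00 UTC − 9h = 13:00 Fenium Canton standard time.
The standard-time date in Fenium Canton, October 10, 2027, lies within the daylight-saving period (28 February – 25 October), so Fenium Canton is on daylight time, UTC−08:00.
22:00 UTC − 8h = 14:00 Fenium Canton.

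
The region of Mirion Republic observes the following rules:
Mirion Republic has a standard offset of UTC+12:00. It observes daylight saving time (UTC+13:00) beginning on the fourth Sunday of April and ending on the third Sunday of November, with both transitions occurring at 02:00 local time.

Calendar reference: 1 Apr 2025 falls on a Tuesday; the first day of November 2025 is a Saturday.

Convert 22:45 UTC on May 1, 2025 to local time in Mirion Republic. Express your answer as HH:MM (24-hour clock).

1 April 2025 is a Tuesday, so the first Sunday is April 6 and the fourth is April 27.
1 November 2025 is a Saturday, so the first Sunday is November 2 and the third is November 16.
At the standard offset (UTC+12:00), 22:45 UTC + 12h = 10:45 Mirion Republic standard time (rolling into the next day, 2 May 2025).
The standard-time date in Mirion Republic, May 2, 2025, falls between 27 April and 16 November, so daylight saving is in effect and Mirion Republic is at UTC+13:00.
22:45 UTC + 13h = 11:45 local (rolling into the next day, 2 May 2025).

11:45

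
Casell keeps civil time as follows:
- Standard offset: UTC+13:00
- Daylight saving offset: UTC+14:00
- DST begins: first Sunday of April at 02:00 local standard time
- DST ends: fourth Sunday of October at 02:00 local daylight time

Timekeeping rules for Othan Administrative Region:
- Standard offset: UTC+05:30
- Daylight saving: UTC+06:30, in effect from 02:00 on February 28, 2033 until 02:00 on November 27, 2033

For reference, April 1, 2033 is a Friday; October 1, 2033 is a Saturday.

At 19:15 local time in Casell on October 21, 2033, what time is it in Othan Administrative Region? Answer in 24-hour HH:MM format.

11:45

1 April 2033 is a Friday, so the first Sunday is April 3.
1 October 2033 is a Saturday, so the first Sunday is October 2 and the fourth is October 23.
October 21, 2033 lies within the daylight-saving period (3 April – 23 October), so Casell is on daylight time, UTC+14:00.
19:15 Casell − 14h = 05:15 UTC.
At the standard offset (UTC+05:30), 05:15 UTC + 5h30m = 10:45 Othan Administrative Region standard time.
The standard-time date in Othan Administrative Region, October 21, 2033, falls between 28 February and 27 November, so daylight saving is in effect and Othan Administrative Region is at UTC+06:30.
05:15 UTC + 6h30m = 11:45 Othan Administrative Region.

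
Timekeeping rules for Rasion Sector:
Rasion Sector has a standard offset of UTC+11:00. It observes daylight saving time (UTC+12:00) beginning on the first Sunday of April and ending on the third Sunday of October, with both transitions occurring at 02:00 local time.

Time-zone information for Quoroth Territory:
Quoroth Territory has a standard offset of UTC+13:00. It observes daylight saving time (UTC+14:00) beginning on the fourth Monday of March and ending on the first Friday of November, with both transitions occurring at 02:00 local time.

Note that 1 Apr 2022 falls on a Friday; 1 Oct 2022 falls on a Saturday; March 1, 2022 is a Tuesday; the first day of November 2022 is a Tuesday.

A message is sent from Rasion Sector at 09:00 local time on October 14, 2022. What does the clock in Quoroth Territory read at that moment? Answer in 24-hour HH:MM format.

1 April 2022 is a Friday, so the first Sunday is April 3.
1 October 2022 is a Saturday, so the first Sunday is October 2 and the third is October 16.
Daylight saving runs 3 April – 16 October; October 14, 2022 is inside that window, so Rasion Sector is at UTC+12:00.
09:00 Rasion Sector − 12h = 21:00 UTC (rolling into the previous day, 13 October 2022).
1 March 2022 is a Tuesday, so the first Monday is March 7 and the fourth is March 28.
1 November 2022 is a Tuesday, so the first Friday is November 4.
At the standard offset (UTC+13:00), 21:00 UTC + 13h = 10:00 Quoroth Territory standard time (rolling into the next day, 14 October 2022).
Daylight saving runs 28 March – 4 November; the standard-time date in Quoroth Territory, October 14, 2022, is inside that window, so Quoroth Territory is at UTC+14:00.
21:00 UTC + 14h = 11:00 Quoroth Territory (rolling into the next day, 14 October 2022).

11:00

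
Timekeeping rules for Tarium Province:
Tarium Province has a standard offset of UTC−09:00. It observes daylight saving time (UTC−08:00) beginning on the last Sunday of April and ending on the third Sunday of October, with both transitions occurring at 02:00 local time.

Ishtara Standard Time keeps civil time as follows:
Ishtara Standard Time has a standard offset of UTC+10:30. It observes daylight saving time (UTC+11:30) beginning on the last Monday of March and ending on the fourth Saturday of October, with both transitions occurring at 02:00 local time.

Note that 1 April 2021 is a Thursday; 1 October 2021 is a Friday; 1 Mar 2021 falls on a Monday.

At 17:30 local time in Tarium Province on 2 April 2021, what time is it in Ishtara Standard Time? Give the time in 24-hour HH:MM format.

14:00

1 April 2021 is a Thursday, so Sundays fall on 4, 11, 18, 25; the last is April 25.
1 October 2021 is a Friday, so the first Sunday is October 3 and the third is October 17.
Daylight saving runs 25 April – 17 October; 2 April 2021 is outside that window, so Tarium Province is on standard time at UTC−09:00.
17:30 Tarium Province + 9h = 02:30 UTC (rolling into the next day, 3 April 2021).
1 March 2021 is a Monday, so Mondays fall on 1, 8, 15, 22, 29; the last is March 29.
1 October 2021 is a Friday, so the first Saturday is October 2 and the fourth is October 23.
At the standard offset (UTC+10:30), 02:30 UTC + 10h30m = 13:00 Ishtara Standard Time standard time.
The standard-time date in Ishtara Standard Time, 3 April 2021, lies within the daylight-saving period (29 March – 23 October), so Ishtara Standard Time is on daylight time, UTC+11:30.
02:30 UTC + 11h30m = 14:00 Ishtara Standard Time.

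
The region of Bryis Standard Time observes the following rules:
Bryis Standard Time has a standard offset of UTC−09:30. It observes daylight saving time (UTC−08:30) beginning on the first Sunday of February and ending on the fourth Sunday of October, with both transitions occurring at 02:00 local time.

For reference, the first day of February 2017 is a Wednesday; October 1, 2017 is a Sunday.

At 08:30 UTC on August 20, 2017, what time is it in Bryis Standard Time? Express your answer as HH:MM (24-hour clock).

1 February 2017 is a Wednesday, so the first Sunday is February 5.
1 October 2017 is a Sunday, so the first Sunday is October 1 and the fourth is October 22.
At the standard offset (UTC−09:30), 08:30 UTC − 9h30m = 23:00 Bryis Standard Time standard time (rolling into the previous day, 19 August 2017).
The standard-time date in Bryis Standard Time, August 19, 2017, lies within the daylight-saving period (5 February – 22 October), so Bryis Standard Time is on daylight time, UTC−08:30.
08:30 UTC − 8h30m = 00:00 local.

00:00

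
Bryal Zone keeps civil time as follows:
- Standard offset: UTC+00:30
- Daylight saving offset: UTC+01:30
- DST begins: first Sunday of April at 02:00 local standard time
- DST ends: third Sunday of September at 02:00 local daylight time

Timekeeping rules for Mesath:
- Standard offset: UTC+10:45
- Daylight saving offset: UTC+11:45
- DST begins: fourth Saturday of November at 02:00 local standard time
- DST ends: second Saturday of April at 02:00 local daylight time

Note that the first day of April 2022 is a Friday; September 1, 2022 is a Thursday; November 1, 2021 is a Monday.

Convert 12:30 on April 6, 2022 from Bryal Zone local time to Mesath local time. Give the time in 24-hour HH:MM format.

1 April 2022 is a Friday, so the first Sunday is April 3.
1 September 2022 is a Thursday, so the first Sunday is September 4 and the third is September 18.
Daylight saving runs 3 April – 18 September; April 6, 2022 is inside that window, so Bryal Zone is at UTC+01:30.
12:30 Bryal Zone − 1h30m = 11:00 UTC.
1 November 2021 is a Monday, so the first Saturday is November 6 and the fourth is November 27.
1 April 2022 is a Friday, so the first Saturday is April 2 and the second is April 9.
At the standard offset (UTC+10:45), 11:00 UTC + 10h45m = 21:45 Mesath standard time.
The standard-time date in Mesath, April 6, 2022, lies within the daylight-saving period (27 November 2021 – 9 April 2022), so Mesath is on daylight time, UTC+11:45.
11:00 UTC + 11h45m = 22:45 Mesath.

22:45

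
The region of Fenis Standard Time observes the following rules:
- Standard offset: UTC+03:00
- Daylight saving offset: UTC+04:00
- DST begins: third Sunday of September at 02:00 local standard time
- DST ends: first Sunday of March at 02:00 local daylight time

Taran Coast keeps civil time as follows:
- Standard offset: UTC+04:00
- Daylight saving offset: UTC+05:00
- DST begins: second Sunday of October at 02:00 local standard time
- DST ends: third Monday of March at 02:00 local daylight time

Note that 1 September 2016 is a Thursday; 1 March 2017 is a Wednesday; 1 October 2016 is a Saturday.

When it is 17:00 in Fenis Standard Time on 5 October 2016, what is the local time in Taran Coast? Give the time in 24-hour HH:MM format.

17:00

1 September 2016 is a Thursday, so the first Sunday is September 4 and the third is September 18.
1 March 2017 is a Wednesday, so the first Sunday is March 5.
5 October 2016 lies within the daylight-saving period (18 September 2016 – 5 March 2017), so Fenis Standard Time is on daylight time, UTC+04:00.
17:00 Fenis Standard Time − 4h = 13:00 UTC.
1 October 2016 is a Saturday, so the first Sunday is October 2 and the second is October 9.
1 March 2017 is a Wednesday, so the first Monday is March 6 and the third is March 20.
At the standard offset (UTC+04:00), 13:00 UTC + 4h = 17:00 Taran Coast standard time.
The standard-time date in Taran Coast, 5 October 2016, is outside the daylight-saving period (9 October 2016 – 20 March 2017), so Taran Coast is on standard time, UTC+04:00.
13:00 UTC + 4h = 17:00 Taran Coast.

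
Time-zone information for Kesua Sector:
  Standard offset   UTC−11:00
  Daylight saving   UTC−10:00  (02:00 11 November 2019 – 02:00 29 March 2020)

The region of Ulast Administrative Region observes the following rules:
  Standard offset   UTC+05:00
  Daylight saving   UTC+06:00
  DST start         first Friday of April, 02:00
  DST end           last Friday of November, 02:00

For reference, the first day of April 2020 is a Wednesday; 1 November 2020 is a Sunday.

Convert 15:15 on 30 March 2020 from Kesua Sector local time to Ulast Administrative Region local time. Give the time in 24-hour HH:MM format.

07:15

Daylight saving runs 11 November 2019 – 29 March 2020; 30 March 2020 is outside that window, so Kesua Sector is on standard time at UTC−11:00.
15:15 Kesua Sector + 11h = 02:15 UTC (rolling into the next day, 31 March 2020).
1 April 2020 is a Wednesday, so the first Friday is April 3.
1 November 2020 is a Sunday, so Fridays fall on 6, 13, 20, 27; the last is November 27.
At the standard offset (UTC+05:00), 02:15 UTC + 5h = 07:15 Ulast Administrative Region standard time.
The standard-time date in Ulast Administrative Region, 31 March 2020, does not fall between 3 April and 27 November, so daylight saving is not in effect and Ulast Administrative Region is at UTC+05:00.
02:15 UTC + 5h = 07:15 Ulast Administrative Region.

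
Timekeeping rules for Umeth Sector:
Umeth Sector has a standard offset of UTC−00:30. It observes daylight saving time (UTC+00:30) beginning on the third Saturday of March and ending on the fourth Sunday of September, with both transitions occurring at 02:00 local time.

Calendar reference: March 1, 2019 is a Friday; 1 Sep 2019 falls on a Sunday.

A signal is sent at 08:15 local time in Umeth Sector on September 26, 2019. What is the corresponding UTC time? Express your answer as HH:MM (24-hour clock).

08:45

1 March 2019 is a Friday, so the first Saturday is March 2 and the third is March 16.
1 September 2019 is a Sunday, so the first Sunday is September 1 and the fourth is September 22.
September 26, 2019 does not fall between 16 March and 22 September, so daylight saving is not in effect and Umeth Sector is at UTC−00:30.
08:15 local + 0h30m = 08:45 UTC.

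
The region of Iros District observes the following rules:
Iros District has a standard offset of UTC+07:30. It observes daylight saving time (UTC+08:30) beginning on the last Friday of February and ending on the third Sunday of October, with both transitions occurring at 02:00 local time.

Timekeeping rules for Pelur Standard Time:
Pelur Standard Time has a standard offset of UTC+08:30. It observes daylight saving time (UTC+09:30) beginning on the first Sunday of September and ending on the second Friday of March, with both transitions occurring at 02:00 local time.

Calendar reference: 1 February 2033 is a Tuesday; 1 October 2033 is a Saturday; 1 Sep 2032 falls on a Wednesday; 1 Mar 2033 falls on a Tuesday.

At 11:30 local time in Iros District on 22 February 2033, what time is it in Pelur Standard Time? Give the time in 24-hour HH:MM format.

13:30

1 February 2033 is a Tuesday, so Fridays fall on 4, 11, 18, 25; the last is February 25.
1 October 2033 is a Saturday, so the first Sunday is October 2 and the third is October 16.
Daylight saving runs 25 February – 16 October; 22 February 2033 is outside that window, so Iros District is on standard time at UTC+07:30.
11:30 Iros District − 7h30m = 04:00 UTC.
1 September 2032 is a Wednesday, so the first Sunday is September 5.
1 March 2033 is a Tuesday, so the first Friday is March 4 and the second is March 11.
At the standard offset (UTC+08:30), 04:00 UTC + 8h30m = 12:30 Pelur Standard Time standard time.
Daylight saving runs 5 September 2032 – 11 March 2033; the standard-time date in Pelur Standard Time, 22 February 2033, is inside that window, so Pelur Standard Time is at UTC+09:30.
04:00 UTC + 9h30m = 13:30 Pelur Standard Time.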